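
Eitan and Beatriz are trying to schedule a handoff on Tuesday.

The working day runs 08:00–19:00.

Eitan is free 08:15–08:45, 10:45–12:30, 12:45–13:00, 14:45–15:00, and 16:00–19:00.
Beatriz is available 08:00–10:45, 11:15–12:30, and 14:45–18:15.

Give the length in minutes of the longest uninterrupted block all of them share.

135 minutes

Eitan ∩ Beatriz: 08:15–08:45, 11:15–12:30, 14:45–15:00, 16:00–18:15.
Common window lengths: 30, 75, 15, 135 min; longest is 135.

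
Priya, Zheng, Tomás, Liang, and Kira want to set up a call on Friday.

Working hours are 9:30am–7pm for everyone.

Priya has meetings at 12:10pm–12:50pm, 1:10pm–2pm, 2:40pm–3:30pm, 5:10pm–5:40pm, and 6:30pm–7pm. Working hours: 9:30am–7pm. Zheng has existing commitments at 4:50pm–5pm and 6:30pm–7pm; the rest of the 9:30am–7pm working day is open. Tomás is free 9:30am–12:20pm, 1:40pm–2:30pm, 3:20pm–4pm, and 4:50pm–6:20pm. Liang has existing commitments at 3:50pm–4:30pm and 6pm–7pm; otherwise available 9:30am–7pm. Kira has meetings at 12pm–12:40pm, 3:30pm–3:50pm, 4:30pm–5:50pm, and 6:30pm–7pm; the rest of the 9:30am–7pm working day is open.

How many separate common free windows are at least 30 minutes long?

2

Priya free within 09:30–19:00: 09:30–12:10, 12:50–13:10, 14:00–14:40, 15:30–17:10, 17:40–18:30.
Zheng free within 09:30–19:00: 09:30–16:50, 17:00–18:30.
Liang free within 09:30–19:00: 09:30–15:50, 16:30–18:00.
Kira free within 09:30–19:00: 09:30–12:00, 12:40–15:30, 15:50–16:30, 17:50–18:30.
Priya ∩ Zheng: 09:30–12:10, 12:50–13:10, 14:00–14:40, 15:30–16:50, 17:00–17:10, 17:40–18:30.
Priya ∩ Zheng ∩ Tomás: 09:30–12:10, 14:00–14:30, 15:30–16:00, 17:00–17:10, 17:40–18:20.
Priya ∩ Zheng ∩ Tomás ∩ Liang: 09:30–12:10, 14:00–14:30, 15:30–15:50, 17:00–17:10, 17:40–18:00.
Priya ∩ Zheng ∩ Tomás ∩ Liang ∩ Kira: 09:30–12:00, 14:00–14:30, 17:50–18:00.
Windows ≥ 30 min: 09:30–12:00, 14:00–14:30.
That's 2 windows.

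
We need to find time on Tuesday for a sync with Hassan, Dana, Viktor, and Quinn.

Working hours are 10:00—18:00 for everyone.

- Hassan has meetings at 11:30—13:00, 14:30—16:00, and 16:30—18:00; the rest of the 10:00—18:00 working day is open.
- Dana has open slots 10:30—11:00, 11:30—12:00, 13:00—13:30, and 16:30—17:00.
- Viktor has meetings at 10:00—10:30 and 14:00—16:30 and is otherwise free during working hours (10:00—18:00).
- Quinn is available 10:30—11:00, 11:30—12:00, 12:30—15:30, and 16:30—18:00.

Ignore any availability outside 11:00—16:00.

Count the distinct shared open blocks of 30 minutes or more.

1

Hassan free within 10:00–18:00: 10:00–11:30, 13:00–14:30, 16:00–16:30.
Viktor free within 10:00–18:00: 10:30–14:00, 16:30–18:00.
Hassan ∩ Dana: 10:30–11:00, 13:00–13:30.
Hassan ∩ Dana ∩ Viktor: 10:30–11:00, 13:00–13:30.
Hassan ∩ Dana ∩ Viktor ∩ Quinn: 10:30–11:00, 13:00–13:30.
Restricted to 11:00–16:00: 13:00–13:30.
Windows ≥ 30 min: 13:00–13:30.
That's 1 window.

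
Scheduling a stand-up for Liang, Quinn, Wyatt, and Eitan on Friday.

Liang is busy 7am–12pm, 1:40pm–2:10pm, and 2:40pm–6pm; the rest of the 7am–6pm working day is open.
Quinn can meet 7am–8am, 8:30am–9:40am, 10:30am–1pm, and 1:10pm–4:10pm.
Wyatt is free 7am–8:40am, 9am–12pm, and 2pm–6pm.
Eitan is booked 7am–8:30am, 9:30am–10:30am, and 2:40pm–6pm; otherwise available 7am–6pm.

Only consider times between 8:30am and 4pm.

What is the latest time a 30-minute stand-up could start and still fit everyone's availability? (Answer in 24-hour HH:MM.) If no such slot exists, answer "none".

Liang free within 07:00–18:00: 12:00–13:40, 14:10–14:40.
Eitan free within 07:00–18:00: 08:30–09:30, 10:30–14:40.
Liang ∩ Quinn: 12:00–13:00, 13:10–13:40, 14:10–14:40.
Liang ∩ Quinn ∩ Wyatt: 14:10–14:40.
Liang ∩ Quinn ∩ Wyatt ∩ Eitan: 14:10–14:40.
Restricted to 08:30–16:00: 14:10–14:40.
Windows ≥ 30 min: 14:10–14:40.
Latest start in the last window 14:10–14:40 is 14:40 − 30 min = 14:10.

14:10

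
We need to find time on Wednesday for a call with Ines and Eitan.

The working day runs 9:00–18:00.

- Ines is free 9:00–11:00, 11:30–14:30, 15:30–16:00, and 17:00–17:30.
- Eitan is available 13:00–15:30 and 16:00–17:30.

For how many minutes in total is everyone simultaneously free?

120 minutes

Ines ∩ Eitan: 13:00–14:30, 17:00–17:30.
Total common minutes: 90 + 30 = 120.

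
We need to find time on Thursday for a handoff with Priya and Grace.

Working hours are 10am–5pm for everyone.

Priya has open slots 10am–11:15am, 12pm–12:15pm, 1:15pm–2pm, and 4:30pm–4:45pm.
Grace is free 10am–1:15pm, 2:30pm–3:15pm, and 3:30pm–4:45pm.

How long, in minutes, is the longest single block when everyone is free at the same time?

75 minutes

Priya ∩ Grace: 10:00–11:15, 12:00–12:15, 16:30–16:45.
Common window lengths: 75, 15, 15 min; longest is 75.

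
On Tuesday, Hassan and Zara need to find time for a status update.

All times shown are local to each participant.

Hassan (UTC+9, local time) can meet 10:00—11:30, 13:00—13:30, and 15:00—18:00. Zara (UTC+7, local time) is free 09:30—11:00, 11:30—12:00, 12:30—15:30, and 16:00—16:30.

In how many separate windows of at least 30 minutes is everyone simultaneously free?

Hassan → UTC: 01:00–02:30, 04:00–04:30, 06:00–09:00.
Zara → UTC: 02:30–04:00, 04:30–05:00, 05:30–08:30, 09:00–09:30.
Hassan ∩ Zara: 06:00–08:30.
Windows ≥ 30 min: 06:00–08:30.
That's 1 window.

1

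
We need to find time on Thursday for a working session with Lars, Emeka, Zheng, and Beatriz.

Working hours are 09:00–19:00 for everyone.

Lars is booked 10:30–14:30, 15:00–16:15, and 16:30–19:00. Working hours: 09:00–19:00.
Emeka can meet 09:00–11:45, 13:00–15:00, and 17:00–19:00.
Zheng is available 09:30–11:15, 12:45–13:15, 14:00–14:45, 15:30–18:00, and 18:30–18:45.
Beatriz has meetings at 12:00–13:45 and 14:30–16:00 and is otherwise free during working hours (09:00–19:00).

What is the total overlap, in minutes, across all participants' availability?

60 minutes

Lars free within 09:00–19:00: 09:00–10:30, 14:30–15:00, 16:15–16:30.
Beatriz free within 09:00–19:00: 09:00–12:00, 13:45–14:30, 16:00–19:00.
Lars ∩ Emeka: 09:00–10:30, 14:30–15:00.
Lars ∩ Emeka ∩ Zheng: 09:30–10:30, 14:30–14:45.
Lars ∩ Emeka ∩ Zheng ∩ Beatriz: 09:30–10:30.
Total common minutes: 60.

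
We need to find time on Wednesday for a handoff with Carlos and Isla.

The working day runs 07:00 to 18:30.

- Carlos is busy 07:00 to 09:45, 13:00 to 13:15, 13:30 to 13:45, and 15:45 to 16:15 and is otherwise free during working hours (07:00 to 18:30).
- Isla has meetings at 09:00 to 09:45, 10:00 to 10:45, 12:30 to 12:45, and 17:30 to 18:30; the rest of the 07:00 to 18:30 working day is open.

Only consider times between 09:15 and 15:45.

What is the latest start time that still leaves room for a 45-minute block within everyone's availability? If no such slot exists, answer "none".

15:00

Carlos free within 07:00–18:30: 09:45–13:00, 13:15–13:30, 13:45–15:45, 16:15–18:30.
Isla free within 07:00–18:30: 07:00–09:00, 09:45–10:00, 10:45–12:30, 12:45–17:30.
Carlos ∩ Isla: 09:45–10:00, 10:45–12:30, 12:45–13:00, 13:15–13:30, 13:45–15:45, 16:15–17:30.
Restricted to 09:15–15:45: 09:45–10:00, 10:45–12:30, 12:45–13:00, 13:15–13:30, 13:45–15:45.
Windows ≥ 45 min: 10:45–12:30, 13:45–15:45.
Latest start in the last window 13:45–15:45 is 15:45 − 45 min = 15:00.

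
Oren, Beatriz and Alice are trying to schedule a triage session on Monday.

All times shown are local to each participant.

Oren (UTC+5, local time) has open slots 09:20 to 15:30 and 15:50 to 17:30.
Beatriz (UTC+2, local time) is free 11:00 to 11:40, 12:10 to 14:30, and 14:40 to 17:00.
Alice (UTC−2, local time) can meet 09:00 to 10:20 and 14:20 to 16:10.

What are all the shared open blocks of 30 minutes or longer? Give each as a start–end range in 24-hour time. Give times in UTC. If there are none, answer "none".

11:00–12:20

Oren → UTC: 04:20–10:30, 10:50–12:30.
Beatriz → UTC: 09:00–09:40, 10:10–12:30, 12:40–15:00.
Alice → UTC: 11:00–12:20, 16:20–18:10.
Oren ∩ Beatriz: 09:00–09:40, 10:10–10:30, 10:50–12:30.
Oren ∩ Beatriz ∩ Alice: 11:00–12:20.
Windows ≥ 30 min: 11:00–12:20.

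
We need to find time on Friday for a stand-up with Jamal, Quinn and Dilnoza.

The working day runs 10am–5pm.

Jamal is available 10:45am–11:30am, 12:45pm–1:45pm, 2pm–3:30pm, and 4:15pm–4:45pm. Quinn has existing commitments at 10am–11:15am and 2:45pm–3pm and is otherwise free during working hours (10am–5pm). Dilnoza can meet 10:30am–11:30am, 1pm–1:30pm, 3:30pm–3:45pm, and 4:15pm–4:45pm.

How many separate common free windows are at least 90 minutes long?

0

Quinn free within 10:00–17:00: 11:15–14:45, 15:00–17:00.
Jamal ∩ Quinn: 11:15–11:30, 12:45–13:45, 14:00–14:45, 15:00–15:30, 16:15–16:45.
Jamal ∩ Quinn ∩ Dilnoza: 11:15–11:30, 13:00–13:30, 16:15–16:45.
Windows ≥ 90 min: (none).
That's 0 windows.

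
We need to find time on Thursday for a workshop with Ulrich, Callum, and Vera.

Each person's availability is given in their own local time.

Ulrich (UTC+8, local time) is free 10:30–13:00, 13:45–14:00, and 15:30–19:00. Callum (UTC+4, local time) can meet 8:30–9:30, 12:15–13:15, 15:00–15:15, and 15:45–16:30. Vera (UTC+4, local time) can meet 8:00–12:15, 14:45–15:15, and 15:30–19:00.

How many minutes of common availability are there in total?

30 minutes

Ulrich → UTC: 02:30–05:00, 05:45–06:00, 07:30–11:00.
Callum → UTC: 04:30–05:30, 08:15–09:15, 11:00–11:15, 11:45–12:30.
Vera → UTC: 04:00–08:15, 10:45–11:15, 11:30–15:00.
Ulrich ∩ Callum: 04:30–05:00, 08:15–09:15.
Ulrich ∩ Callum ∩ Vera: 04:30–05:00.
Total common minutes: 30.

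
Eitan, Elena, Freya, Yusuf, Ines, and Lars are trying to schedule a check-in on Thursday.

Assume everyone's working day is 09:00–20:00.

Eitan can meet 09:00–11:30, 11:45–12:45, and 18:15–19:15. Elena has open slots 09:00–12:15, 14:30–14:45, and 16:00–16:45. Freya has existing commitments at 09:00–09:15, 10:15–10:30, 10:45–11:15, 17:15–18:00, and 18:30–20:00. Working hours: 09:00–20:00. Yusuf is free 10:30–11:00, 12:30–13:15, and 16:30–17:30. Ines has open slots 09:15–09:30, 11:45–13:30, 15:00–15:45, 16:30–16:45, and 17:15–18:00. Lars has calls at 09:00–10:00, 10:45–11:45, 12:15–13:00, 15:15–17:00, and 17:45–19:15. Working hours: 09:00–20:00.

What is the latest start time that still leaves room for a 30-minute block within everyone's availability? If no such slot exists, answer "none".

none

Freya free within 09:00–20:00: 09:15–10:15, 10:30–10:45, 11:15–17:15, 18:00–18:30.
Lars free within 09:00–20:00: 10:00–10:45, 11:45–12:15, 13:00–15:15, 17:00–17:45, 19:15–20:00.
Eitan ∩ Elena: 09:00–11:30, 11:45–12:15.
Eitan ∩ Elena ∩ Freya: 09:15–10:15, 10:30–10:45, 11:15–11:30, 11:45–12:15.
Eitan ∩ Elena ∩ Freya ∩ Yusuf: 10:30–10:45.
Eitan ∩ Elena ∩ Freya ∩ Yusuf ∩ Ines: (none).
Eitan ∩ Elena ∩ Freya ∩ Yusuf ∩ Ines ∩ Lars: (none).
Windows ≥ 30 min: (none).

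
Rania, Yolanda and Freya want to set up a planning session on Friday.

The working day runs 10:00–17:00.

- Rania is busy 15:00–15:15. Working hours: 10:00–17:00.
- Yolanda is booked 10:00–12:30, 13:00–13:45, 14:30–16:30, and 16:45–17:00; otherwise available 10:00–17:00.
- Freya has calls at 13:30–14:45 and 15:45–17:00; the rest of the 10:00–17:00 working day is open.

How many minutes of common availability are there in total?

Rania free within 10:00–17:00: 10:00–15:00, 15:15–17:00.
Yolanda free within 10:00–17:00: 12:30–13:00, 13:45–14:30, 16:30–16:45.
Freya free within 10:00–17:00: 10:00–13:30, 14:45–15:45.
Rania ∩ Yolanda: 12:30–13:00, 13:45–14:30, 16:30–16:45.
Rania ∩ Yolanda ∩ Freya: 12:30–13:00.
Total common minutes: 30.

30 minutes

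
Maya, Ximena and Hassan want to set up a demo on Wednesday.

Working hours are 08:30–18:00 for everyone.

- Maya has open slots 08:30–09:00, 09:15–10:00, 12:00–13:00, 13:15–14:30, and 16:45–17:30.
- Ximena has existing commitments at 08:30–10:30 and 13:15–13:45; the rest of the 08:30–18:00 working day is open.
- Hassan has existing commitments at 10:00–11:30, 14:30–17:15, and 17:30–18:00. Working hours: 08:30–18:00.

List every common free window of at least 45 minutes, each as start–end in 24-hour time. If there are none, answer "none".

Ximena free within 08:30–18:00: 10:30–13:15, 13:45–18:00.
Hassan free within 08:30–18:00: 08:30–10:00, 11:30–14:30, 17:15–17:30.
Maya ∩ Ximena: 12:00–13:00, 13:45–14:30, 16:45–17:30.
Maya ∩ Ximena ∩ Hassan: 12:00–13:00, 13:45–14:30, 17:15–17:30.
Windows ≥ 45 min: 12:00–13:00, 13:45–14:30.

12:00–13:00, 13:45–14:30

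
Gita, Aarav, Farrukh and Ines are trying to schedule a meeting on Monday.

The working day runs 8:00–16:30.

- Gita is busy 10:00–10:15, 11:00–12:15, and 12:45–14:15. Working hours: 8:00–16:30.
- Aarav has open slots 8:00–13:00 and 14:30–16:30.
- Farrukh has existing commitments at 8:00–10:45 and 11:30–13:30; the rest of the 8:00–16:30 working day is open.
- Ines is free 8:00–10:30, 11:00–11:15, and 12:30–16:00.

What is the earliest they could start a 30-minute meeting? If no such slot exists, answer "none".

Gita free within 08:00–16:30: 08:00–10:00, 10:15–11:00, 12:15–12:45, 14:15–16:30.
Farrukh free within 08:00–16:30: 10:45–11:30, 13:30–16:30.
Gita ∩ Aarav: 08:00–10:00, 10:15–11:00, 12:15–12:45, 14:30–16:30.
Gita ∩ Aarav ∩ Farrukh: 10:45–11:00, 14:30–16:30.
Gita ∩ Aarav ∩ Farrukh ∩ Ines: 14:30–16:00.
Windows ≥ 30 min: 14:30–16:00.
Earliest such window starts at 14:30.

14:30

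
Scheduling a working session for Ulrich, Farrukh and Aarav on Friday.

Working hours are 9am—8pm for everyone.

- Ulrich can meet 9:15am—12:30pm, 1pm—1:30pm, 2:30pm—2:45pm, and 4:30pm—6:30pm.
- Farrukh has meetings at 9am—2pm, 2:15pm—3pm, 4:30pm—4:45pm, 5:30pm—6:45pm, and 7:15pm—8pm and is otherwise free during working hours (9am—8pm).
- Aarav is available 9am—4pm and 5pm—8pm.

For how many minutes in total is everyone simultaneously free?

Farrukh free within 09:00–20:00: 14:00–14:15, 15:00–16:30, 16:45–17:30, 18:45–19:15.
Ulrich ∩ Farrukh: 16:45–17:30.
Ulrich ∩ Farrukh ∩ Aarav: 17:00–17:30.
Total common minutes: 30.

30 minutes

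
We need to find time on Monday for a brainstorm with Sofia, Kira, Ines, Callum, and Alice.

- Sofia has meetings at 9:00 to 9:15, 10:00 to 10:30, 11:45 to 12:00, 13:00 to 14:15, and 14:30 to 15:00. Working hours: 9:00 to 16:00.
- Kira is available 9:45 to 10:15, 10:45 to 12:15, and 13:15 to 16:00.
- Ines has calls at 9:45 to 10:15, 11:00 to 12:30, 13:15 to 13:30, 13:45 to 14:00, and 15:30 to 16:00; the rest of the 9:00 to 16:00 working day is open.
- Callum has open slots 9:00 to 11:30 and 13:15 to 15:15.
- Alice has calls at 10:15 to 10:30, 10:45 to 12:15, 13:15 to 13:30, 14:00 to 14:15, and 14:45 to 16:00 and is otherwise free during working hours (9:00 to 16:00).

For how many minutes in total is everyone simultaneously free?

Sofia free within 09:00–16:00: 09:15–10:00, 10:30–11:45, 12:00–13:00, 14:15–14:30, 15:00–16:00.
Ines free within 09:00–16:00: 09:00–09:45, 10:15–11:00, 12:30–13:15, 13:30–13:45, 14:00–15:30.
Alice free within 09:00–16:00: 09:00–10:15, 10:30–10:45, 12:15–13:15, 13:30–14:00, 14:15–14:45.
Sofia ∩ Kira: 09:45–10:00, 10:45–11:45, 12:00–12:15, 14:15–14:30, 15:00–16:00.
Sofia ∩ Kira ∩ Ines: 10:45–11:00, 14:15–14:30, 15:00–15:30.
Sofia ∩ Kira ∩ Ines ∩ Callum: 10:45–11:00, 14:15–14:30, 15:00–15:15.
Sofia ∩ Kira ∩ Ines ∩ Callum ∩ Alice: 14:15–14:30.
Total common minutes: 15.

15 minutes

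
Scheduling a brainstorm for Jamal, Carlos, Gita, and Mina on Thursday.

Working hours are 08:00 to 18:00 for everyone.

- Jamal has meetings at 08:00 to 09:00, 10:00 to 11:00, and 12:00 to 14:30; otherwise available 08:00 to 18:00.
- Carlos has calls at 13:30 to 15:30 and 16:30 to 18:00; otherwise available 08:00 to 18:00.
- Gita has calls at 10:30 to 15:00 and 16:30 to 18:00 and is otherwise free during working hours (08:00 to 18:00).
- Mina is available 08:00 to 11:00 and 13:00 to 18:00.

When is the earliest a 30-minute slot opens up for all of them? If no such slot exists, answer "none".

09:00

Jamal free within 08:00–18:00: 09:00–10:00, 11:00–12:00, 14:30–18:00.
Carlos free within 08:00–18:00: 08:00–13:30, 15:30–16:30.
Gita free within 08:00–18:00: 08:00–10:30, 15:00–16:30.
Jamal ∩ Carlos: 09:00–10:00, 11:00–12:00, 15:30–16:30.
Jamal ∩ Carlos ∩ Gita: 09:00–10:00, 15:30–16:30.
Jamal ∩ Carlos ∩ Gita ∩ Mina: 09:00–10:00, 15:30–16:30.
Windows ≥ 30 min: 09:00–10:00, 15:30–16:30.
Earliest such window starts at 09:00.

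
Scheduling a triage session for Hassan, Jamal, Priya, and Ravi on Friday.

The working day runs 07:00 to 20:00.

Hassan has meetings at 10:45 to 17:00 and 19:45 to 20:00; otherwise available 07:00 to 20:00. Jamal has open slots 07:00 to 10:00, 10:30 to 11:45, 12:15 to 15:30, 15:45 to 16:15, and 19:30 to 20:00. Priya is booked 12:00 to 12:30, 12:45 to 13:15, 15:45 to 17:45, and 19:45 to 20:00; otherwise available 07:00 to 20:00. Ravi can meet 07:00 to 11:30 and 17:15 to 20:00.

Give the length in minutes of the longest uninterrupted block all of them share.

180 minutes

Hassan free within 07:00–20:00: 07:00–10:45, 17:00–19:45.
Priya free within 07:00–20:00: 07:00–12:00, 12:30–12:45, 13:15–15:45, 17:45–19:45.
Hassan ∩ Jamal: 07:00–10:00, 10:30–10:45, 19:30–19:45.
Hassan ∩ Jamal ∩ Priya: 07:00–10:00, 10:30–10:45, 19:30–19:45.
Hassan ∩ Jamal ∩ Priya ∩ Ravi: 07:00–10:00, 10:30–10:45, 19:30–19:45.
Common window lengths: 180, 15, 15 min; longest is 180.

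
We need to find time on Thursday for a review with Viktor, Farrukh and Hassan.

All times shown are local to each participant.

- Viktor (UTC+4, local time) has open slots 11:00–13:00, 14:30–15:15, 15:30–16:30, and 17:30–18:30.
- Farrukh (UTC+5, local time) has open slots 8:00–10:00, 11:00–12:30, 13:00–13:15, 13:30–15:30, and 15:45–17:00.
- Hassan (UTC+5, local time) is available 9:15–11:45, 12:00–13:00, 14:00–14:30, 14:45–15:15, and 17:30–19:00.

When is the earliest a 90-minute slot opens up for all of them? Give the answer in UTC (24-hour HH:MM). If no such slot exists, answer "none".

none

Viktor → UTC: 07:00–09:00, 10:30–11:15, 11:30–12:30, 13:30–14:30.
Farrukh → UTC: 03:00–05:00, 06:00–07:30, 08:00–08:15, 08:30–10:30, 10:45–12:00.
Hassan → UTC: 04:15–06:45, 07:00–08:00, 09:00–09:30, 09:45–10:15, 12:30–14:00.
Viktor ∩ Farrukh: 07:00–07:30, 08:00–08:15, 08:30–09:00, 10:45–11:15, 11:30–12:00.
Viktor ∩ Farrukh ∩ Hassan: 07:00–07:30.
Windows ≥ 90 min: (none).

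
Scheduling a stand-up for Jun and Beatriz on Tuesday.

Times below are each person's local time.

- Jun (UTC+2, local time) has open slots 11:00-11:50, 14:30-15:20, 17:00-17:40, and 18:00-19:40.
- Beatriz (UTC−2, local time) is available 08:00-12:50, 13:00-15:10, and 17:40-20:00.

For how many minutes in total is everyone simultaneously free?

Jun → UTC: 09:00–09:50, 12:30–13:20, 15:00–15:40, 16:00–17:40.
Beatriz → UTC: 10:00–14:50, 15:00–17:10, 19:40–22:00.
Jun ∩ Beatriz: 12:30–13:20, 15:00–15:40, 16:00–17:10.
Total common minutes: 50 + 40 + 70 = 160.

160 minutes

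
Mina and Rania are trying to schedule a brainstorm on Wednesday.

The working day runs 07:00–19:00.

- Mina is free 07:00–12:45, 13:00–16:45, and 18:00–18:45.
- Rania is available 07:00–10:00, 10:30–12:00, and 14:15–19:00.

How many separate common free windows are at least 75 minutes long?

Mina ∩ Rania: 07:00–10:00, 10:30–12:00, 14:15–16:45, 18:00–18:45.
Windows ≥ 75 min: 07:00–10:00, 10:30–12:00, 14:15–16:45.
That's 3 windows.

3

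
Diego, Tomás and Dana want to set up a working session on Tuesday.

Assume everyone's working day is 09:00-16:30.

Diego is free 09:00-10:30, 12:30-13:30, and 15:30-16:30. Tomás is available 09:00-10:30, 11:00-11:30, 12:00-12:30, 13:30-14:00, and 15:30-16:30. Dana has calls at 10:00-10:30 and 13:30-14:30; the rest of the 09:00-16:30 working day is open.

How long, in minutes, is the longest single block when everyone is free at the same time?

60 minutes

Dana free within 09:00–16:30: 09:00–10:00, 10:30–13:30, 14:30–16:30.
Diego ∩ Tomás: 09:00–10:30, 15:30–16:30.
Diego ∩ Tomás ∩ Dana: 09:00–10:00, 15:30–16:30.
Common window lengths: 60, 60 min; longest is 60.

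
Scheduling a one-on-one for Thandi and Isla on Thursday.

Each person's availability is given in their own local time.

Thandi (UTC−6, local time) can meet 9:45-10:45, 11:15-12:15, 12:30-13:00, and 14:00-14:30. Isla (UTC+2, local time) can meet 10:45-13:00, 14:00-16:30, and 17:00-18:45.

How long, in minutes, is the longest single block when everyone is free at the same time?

Thandi → UTC: 15:45–16:45, 17:15–18:15, 18:30–19:00, 20:00–20:30.
Isla → UTC: 08:45–11:00, 12:00–14:30, 15:00–16:45.
Thandi ∩ Isla: 15:45–16:45.
Single common window of 60 minutes.

60 minutes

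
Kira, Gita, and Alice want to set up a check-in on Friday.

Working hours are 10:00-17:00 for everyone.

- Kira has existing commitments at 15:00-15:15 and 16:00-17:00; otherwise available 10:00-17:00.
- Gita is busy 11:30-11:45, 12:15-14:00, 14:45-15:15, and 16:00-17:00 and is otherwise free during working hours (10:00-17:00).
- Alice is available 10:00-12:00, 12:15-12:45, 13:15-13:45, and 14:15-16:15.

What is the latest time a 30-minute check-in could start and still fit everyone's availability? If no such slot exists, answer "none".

15:30

Kira free within 10:00–17:00: 10:00–15:00, 15:15–16:00.
Gita free within 10:00–17:00: 10:00–11:30, 11:45–12:15, 14:00–14:45, 15:15–16:00.
Kira ∩ Gita: 10:00–11:30, 11:45–12:15, 14:00–14:45, 15:15–16:00.
Kira ∩ Gita ∩ Alice: 10:00–11:30, 11:45–12:00, 14:15–14:45, 15:15–16:00.
Windows ≥ 30 min: 10:00–11:30, 14:15–14:45, 15:15–16:00.
Latest start in the last window 15:15–16:00 is 16:00 − 30 min = 15:30.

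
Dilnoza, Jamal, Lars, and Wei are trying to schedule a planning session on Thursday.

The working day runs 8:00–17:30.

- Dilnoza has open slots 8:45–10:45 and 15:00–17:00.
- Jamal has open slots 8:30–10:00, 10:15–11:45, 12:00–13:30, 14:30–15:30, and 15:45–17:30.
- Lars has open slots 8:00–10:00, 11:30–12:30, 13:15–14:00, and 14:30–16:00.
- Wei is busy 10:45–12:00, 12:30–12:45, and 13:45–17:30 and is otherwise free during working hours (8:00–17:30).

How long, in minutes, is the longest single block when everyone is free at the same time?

Wei free within 08:00–17:30: 08:00–10:45, 12:00–12:30, 12:45–13:45.
Dilnoza ∩ Jamal: 08:45–10:00, 10:15–10:45, 15:00–15:30, 15:45–17:00.
Dilnoza ∩ Jamal ∩ Lars: 08:45–10:00, 15:00–15:30, 15:45–16:00.
Dilnoza ∩ Jamal ∩ Lars ∩ Wei: 08:45–10:00.
Single common window of 75 minutes.

75 minutes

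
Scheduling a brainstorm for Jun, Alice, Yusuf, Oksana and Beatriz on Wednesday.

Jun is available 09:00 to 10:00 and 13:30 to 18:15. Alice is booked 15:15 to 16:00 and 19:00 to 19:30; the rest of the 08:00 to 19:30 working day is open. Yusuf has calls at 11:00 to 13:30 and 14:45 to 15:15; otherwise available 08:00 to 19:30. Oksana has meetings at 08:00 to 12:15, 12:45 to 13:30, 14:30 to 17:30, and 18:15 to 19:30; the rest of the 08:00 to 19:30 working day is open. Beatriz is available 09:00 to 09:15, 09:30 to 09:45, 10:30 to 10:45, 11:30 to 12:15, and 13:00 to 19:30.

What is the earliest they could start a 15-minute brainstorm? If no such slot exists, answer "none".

13:30

Alice free within 08:00–19:30: 08:00–15:15, 16:00–19:00.
Yusuf free within 08:00–19:30: 08:00–11:00, 13:30–14:45, 15:15–19:30.
Oksana free within 08:00–19:30: 12:15–12:45, 13:30–14:30, 17:30–18:15.
Jun ∩ Alice: 09:00–10:00, 13:30–15:15, 16:00–18:15.
Jun ∩ Alice ∩ Yusuf: 09:00–10:00, 13:30–14:45, 16:00–18:15.
Jun ∩ Alice ∩ Yusuf ∩ Oksana: 13:30–14:30, 17:30–18:15.
Jun ∩ Alice ∩ Yusuf ∩ Oksana ∩ Beatriz: 13:30–14:30, 17:30–18:15.
Windows ≥ 15 min: 13:30–14:30, 17:30–18:15.
Earliest such window starts at 13:30.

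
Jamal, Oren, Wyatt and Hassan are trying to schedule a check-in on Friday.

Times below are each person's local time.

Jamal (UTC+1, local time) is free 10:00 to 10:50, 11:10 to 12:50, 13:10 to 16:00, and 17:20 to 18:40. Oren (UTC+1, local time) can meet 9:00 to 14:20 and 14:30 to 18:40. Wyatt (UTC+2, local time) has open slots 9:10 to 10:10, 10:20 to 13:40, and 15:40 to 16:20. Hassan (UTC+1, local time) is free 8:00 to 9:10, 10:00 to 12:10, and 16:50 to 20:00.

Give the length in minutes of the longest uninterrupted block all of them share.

Jamal → UTC: 09:00–09:50, 10:10–11:50, 12:10–15:00, 16:20–17:40.
Oren → UTC: 08:00–13:20, 13:30–17:40.
Wyatt → UTC: 07:10–08:10, 08:20–11:40, 13:40–14:20.
Hassan → UTC: 07:00–08:10, 09:00–11:10, 15:50–19:00.
Jamal ∩ Oren: 09:00–09:50, 10:10–11:50, 12:10–13:20, 13:30–15:00, 16:20–17:40.
Jamal ∩ Oren ∩ Wyatt: 09:00–09:50, 10:10–11:40, 13:40–14:20.
Jamal ∩ Oren ∩ Wyatt ∩ Hassan: 09:00–09:50, 10:10–11:10.
Common window lengths: 50, 60 min; longest is 60.

60 minutes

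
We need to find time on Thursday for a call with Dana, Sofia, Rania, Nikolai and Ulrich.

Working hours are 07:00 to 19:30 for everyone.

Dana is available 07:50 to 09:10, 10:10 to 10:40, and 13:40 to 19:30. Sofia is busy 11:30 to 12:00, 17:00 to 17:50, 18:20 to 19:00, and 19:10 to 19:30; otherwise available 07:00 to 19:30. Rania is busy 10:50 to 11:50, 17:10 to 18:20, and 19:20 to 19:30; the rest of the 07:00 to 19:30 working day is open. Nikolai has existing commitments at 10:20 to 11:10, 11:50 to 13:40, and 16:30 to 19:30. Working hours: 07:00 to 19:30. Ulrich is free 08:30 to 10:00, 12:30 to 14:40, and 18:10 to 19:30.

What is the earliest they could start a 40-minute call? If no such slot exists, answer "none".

08:30

Sofia free within 07:00–19:30: 07:00–11:30, 12:00–17:00, 17:50–18:20, 19:00–19:10.
Rania free within 07:00–19:30: 07:00–10:50, 11:50–17:10, 18:20–19:20.
Nikolai free within 07:00–19:30: 07:00–10:20, 11:10–11:50, 13:40–16:30.
Dana ∩ Sofia: 07:50–09:10, 10:10–10:40, 13:40–17:00, 17:50–18:20, 19:00–19:10.
Dana ∩ Sofia ∩ Rania: 07:50–09:10, 10:10–10:40, 13:40–17:00, 19:00–19:10.
Dana ∩ Sofia ∩ Rania ∩ Nikolai: 07:50–09:10, 10:10–10:20, 13:40–16:30.
Dana ∩ Sofia ∩ Rania ∩ Nikolai ∩ Ulrich: 08:30–09:10, 13:40–14:40.
Windows ≥ 40 min: 08:30–09:10, 13:40–14:40.
Earliest such window starts at 08:30.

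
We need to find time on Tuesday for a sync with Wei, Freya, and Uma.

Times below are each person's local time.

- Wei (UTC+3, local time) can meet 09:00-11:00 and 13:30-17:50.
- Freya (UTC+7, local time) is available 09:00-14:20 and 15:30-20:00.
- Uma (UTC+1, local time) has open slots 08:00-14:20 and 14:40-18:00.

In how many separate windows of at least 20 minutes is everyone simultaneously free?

2

Wei → UTC: 06:00–08:00, 10:30–14:50.
Freya → UTC: 02:00–07:20, 08:30–13:00.
Uma → UTC: 07:00–13:20, 13:40–17:00.
Wei ∩ Freya: 06:00–07:20, 10:30–13:00.
Wei ∩ Freya ∩ Uma: 07:00–07:20, 10:30–13:00.
Windows ≥ 20 min: 07:00–07:20, 10:30–13:00.
That's 2 windows.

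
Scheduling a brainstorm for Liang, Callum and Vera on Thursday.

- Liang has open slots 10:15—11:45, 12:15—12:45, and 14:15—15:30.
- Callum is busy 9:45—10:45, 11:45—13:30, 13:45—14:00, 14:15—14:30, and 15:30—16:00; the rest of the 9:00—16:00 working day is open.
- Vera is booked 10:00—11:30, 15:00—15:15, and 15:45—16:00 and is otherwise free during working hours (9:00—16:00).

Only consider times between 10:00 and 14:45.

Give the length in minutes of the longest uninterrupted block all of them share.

15 minutes

Callum free within 09:00–16:00: 09:00–09:45, 10:45–11:45, 13:30–13:45, 14:00–14:15, 14:30–15:30.
Vera free within 09:00–16:00: 09:00–10:00, 11:30–15:00, 15:15–15:45.
Liang ∩ Callum: 10:45–11:45, 14:30–15:30.
Liang ∩ Callum ∩ Vera: 11:30–11:45, 14:30–15:00, 15:15–15:30.
Restricted to 10:00–14:45: 11:30–11:45, 14:30–14:45.
Common window lengths: 15, 15 min; longest is 15.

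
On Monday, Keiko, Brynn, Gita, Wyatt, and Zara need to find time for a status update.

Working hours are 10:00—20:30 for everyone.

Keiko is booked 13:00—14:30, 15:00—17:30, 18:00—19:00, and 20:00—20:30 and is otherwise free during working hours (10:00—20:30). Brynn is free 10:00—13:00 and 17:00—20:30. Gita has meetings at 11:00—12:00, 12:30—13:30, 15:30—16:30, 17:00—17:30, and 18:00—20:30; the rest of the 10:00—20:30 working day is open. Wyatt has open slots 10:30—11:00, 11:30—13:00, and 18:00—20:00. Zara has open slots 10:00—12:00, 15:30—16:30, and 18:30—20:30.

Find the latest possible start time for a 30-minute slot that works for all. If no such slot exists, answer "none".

Keiko free within 10:00–20:30: 10:00–13:00, 14:30–15:00, 17:30–18:00, 19:00–20:00.
Gita free within 10:00–20:30: 10:00–11:00, 12:00–12:30, 13:30–15:30, 16:30–17:00, 17:30–18:00.
Keiko ∩ Brynn: 10:00–13:00, 17:30–18:00, 19:00–20:00.
Keiko ∩ Brynn ∩ Gita: 10:00–11:00, 12:00–12:30, 17:30–18:00.
Keiko ∩ Brynn ∩ Gita ∩ Wyatt: 10:30–11:00, 12:00–12:30.
Keiko ∩ Brynn ∩ Gita ∩ Wyatt ∩ Zara: 10:30–11:00.
Windows ≥ 30 min: 10:30–11:00.
Latest start in the last window 10:30–11:00 is 11:00 − 30 min = 10:30.

10:30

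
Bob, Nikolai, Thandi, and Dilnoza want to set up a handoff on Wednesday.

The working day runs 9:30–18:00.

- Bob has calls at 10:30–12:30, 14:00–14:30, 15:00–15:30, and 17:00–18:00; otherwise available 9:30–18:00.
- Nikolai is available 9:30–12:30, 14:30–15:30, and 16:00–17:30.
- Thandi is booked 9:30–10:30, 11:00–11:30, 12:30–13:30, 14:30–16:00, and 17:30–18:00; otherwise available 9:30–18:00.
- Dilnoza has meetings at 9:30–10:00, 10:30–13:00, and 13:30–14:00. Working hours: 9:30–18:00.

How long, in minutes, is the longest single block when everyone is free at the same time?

60 minutes

Bob free within 09:30–18:00: 09:30–10:30, 12:30–14:00, 14:30–15:00, 15:30–17:00.
Thandi free within 09:30–18:00: 10:30–11:00, 11:30–12:30, 13:30–14:30, 16:00–17:30.
Dilnoza free within 09:30–18:00: 10:00–10:30, 13:00–13:30, 14:00–18:00.
Bob ∩ Nikolai: 09:30–10:30, 14:30–15:00, 16:00–17:00.
Bob ∩ Nikolai ∩ Thandi: 16:00–17:00.
Bob ∩ Nikolai ∩ Thandi ∩ Dilnoza: 16:00–17:00.
Single common window of 60 minutes.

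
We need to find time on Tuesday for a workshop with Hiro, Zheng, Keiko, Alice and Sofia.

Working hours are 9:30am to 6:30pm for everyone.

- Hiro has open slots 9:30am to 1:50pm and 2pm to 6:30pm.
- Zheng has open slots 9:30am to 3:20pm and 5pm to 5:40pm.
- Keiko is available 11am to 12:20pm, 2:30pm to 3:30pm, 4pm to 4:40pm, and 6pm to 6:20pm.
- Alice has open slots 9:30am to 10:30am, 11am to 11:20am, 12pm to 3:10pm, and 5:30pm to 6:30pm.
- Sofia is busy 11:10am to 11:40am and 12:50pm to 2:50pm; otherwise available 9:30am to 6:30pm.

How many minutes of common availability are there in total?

Sofia free within 09:30–18:30: 09:30–11:10, 11:40–12:50, 14:50–18:30.
Hiro ∩ Zheng: 09:30–13:50, 14:00–15:20, 17:00–17:40.
Hiro ∩ Zheng ∩ Keiko: 11:00–12:20, 14:30–15:20.
Hiro ∩ Zheng ∩ Keiko ∩ Alice: 11:00–11:20, 12:00–12:20, 14:30–15:10.
Hiro ∩ Zheng ∩ Keiko ∩ Alice ∩ Sofia: 11:00–11:10, 12:00–12:20, 14:50–15:10.
Total common minutes: 10 + 20 + 20 = 50.

50 minutes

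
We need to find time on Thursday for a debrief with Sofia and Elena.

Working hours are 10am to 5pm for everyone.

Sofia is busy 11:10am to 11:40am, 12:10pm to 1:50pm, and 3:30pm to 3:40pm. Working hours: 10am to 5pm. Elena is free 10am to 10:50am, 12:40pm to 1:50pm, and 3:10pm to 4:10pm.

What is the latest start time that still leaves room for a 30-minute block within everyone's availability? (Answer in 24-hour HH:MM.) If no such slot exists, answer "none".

15:40

Sofia free within 10:00–17:00: 10:00–11:10, 11:40–12:10, 13:50–15:30, 15:40–17:00.
Sofia ∩ Elena: 10:00–10:50, 15:10–15:30, 15:40–16:10.
Windows ≥ 30 min: 10:00–10:50, 15:40–16:10.
Latest start in the last window 15:40–16:10 is 16:10 − 30 min = 15:40.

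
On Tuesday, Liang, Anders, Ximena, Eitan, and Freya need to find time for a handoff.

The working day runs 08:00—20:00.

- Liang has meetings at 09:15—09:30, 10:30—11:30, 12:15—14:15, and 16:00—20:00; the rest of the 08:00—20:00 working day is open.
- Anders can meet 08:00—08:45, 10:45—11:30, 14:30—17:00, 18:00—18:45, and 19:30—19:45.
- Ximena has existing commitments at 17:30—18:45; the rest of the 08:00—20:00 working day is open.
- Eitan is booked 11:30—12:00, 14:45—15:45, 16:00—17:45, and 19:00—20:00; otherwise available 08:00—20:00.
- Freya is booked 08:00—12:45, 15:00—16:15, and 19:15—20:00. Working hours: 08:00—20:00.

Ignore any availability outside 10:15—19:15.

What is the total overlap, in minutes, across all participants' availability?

Liang free within 08:00–20:00: 08:00–09:15, 09:30–10:30, 11:30–12:15, 14:15–16:00.
Ximena free within 08:00–20:00: 08:00–17:30, 18:45–20:00.
Eitan free within 08:00–20:00: 08:00–11:30, 12:00–14:45, 15:45–16:00, 17:45–19:00.
Freya free within 08:00–20:00: 12:45–15:00, 16:15–19:15.
Liang ∩ Anders: 08:00–08:45, 14:30–16:00.
Liang ∩ Anders ∩ Ximena: 08:00–08:45, 14:30–16:00.
Liang ∩ Anders ∩ Ximena ∩ Eitan: 08:00–08:45, 14:30–14:45, 15:45–16:00.
Liang ∩ Anders ∩ Ximena ∩ Eitan ∩ Freya: 14:30–14:45.
Restricted to 10:15–19:15: 14:30–14:45.
Total common minutes: 15.

15 minutes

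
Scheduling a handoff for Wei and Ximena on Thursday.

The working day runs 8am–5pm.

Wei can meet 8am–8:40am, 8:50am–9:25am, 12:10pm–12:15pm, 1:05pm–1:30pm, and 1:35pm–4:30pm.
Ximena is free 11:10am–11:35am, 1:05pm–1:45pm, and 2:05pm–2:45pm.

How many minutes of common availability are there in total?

75 minutes

Wei ∩ Ximena: 13:05–13:30, 13:35–13:45, 14:05–14:45.
Total common minutes: 25 + 10 + 40 = 75.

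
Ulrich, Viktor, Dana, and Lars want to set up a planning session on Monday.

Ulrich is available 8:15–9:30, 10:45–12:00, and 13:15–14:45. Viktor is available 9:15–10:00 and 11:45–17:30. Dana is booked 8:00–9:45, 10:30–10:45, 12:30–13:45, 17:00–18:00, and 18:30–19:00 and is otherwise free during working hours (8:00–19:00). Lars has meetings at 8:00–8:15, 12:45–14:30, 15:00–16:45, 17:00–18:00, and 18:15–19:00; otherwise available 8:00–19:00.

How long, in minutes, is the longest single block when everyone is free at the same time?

Dana free within 08:00–19:00: 09:45–10:30, 10:45–12:30, 13:45–17:00, 18:00–18:30.
Lars free within 08:00–19:00: 08:15–12:45, 14:30–15:00, 16:45–17:00, 18:00–18:15.
Ulrich ∩ Viktor: 09:15–09:30, 11:45–12:00, 13:15–14:45.
Ulrich ∩ Viktor ∩ Dana: 11:45–12:00, 13:45–14:45.
Ulrich ∩ Viktor ∩ Dana ∩ Lars: 11:45–12:00, 14:30–14:45.
Common window lengths: 15, 15 min; longest is 15.

15 minutes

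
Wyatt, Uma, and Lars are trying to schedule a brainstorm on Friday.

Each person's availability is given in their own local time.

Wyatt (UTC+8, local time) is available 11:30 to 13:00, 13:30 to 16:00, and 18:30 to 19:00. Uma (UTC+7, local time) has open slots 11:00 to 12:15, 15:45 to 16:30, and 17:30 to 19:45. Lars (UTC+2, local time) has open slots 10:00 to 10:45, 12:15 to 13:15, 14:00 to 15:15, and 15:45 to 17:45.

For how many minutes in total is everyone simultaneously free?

30 minutes

Wyatt → UTC: 03:30–05:00, 05:30–08:00, 10:30–11:00.
Uma → UTC: 04:00–05:15, 08:45–09:30, 10:30–12:45.
Lars → UTC: 08:00–08:45, 10:15–11:15, 12:00–13:15, 13:45–15:45.
Wyatt ∩ Uma: 04:00–05:00, 10:30–11:00.
Wyatt ∩ Uma ∩ Lars: 10:30–11:00.
Total common minutes: 30.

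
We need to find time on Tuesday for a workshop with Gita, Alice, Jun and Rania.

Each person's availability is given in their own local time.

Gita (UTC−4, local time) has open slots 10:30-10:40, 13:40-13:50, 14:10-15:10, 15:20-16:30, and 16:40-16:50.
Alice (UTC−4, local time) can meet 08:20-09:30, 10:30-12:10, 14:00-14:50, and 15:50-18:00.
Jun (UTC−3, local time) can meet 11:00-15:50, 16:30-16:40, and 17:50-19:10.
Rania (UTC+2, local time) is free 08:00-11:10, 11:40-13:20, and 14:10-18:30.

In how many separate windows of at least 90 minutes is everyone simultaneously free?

Gita → UTC: 14:30–14:40, 17:40–17:50, 18:10–19:10, 19:20–20:30, 20:40–20:50.
Alice → UTC: 12:20–13:30, 14:30–16:10, 18:00–18:50, 19:50–22:00.
Jun → UTC: 14:00–18:50, 19:30–19:40, 20:50–22:10.
Rania → UTC: 06:00–09:10, 09:40–11:20, 12:10–16:30.
Gita ∩ Alice: 14:30–14:40, 18:10–18:50, 19:50–20:30, 20:40–20:50.
Gita ∩ Alice ∩ Jun: 14:30–14:40, 18:10–18:50.
Gita ∩ Alice ∩ Jun ∩ Rania: 14:30–14:40.
Windows ≥ 90 min: (none).
That's 0 windows.

0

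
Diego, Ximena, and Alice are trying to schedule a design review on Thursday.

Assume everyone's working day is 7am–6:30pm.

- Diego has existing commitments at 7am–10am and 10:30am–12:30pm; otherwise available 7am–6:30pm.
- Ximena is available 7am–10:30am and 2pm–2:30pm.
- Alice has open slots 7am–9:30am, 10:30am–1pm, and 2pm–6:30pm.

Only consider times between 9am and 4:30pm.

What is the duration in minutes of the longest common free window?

Diego free within 07:00–18:30: 10:00–10:30, 12:30–18:30.
Diego ∩ Ximena: 10:00–10:30, 14:00–14:30.
Diego ∩ Ximena ∩ Alice: 14:00–14:30.
Restricted to 09:00–16:30: 14:00–14:30.
Single common window of 30 minutes.

30 minutes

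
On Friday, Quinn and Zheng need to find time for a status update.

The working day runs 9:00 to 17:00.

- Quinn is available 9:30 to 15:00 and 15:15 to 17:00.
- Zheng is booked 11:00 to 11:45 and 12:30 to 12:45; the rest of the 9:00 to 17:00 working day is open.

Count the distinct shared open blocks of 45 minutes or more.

Zheng free within 09:00–17:00: 09:00–11:00, 11:45–12:30, 12:45–17:00.
Quinn ∩ Zheng: 09:30–11:00, 11:45–12:30, 12:45–15:00, 15:15–17:00.
Windows ≥ 45 min: 09:30–11:00, 11:45–12:30, 12:45–15:00, 15:15–17:00.
That's 4 windows.

4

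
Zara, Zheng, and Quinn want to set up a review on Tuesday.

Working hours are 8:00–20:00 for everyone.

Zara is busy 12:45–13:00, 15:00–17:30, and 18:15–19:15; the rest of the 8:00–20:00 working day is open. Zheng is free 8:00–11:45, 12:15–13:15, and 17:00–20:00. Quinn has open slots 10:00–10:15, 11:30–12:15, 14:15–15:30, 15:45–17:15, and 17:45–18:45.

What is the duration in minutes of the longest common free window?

30 minutes

Zara free within 08:00–20:00: 08:00–12:45, 13:00–15:00, 17:30–18:15, 19:15–20:00.
Zara ∩ Zheng: 08:00–11:45, 12:15–12:45, 13:00–13:15, 17:30–18:15, 19:15–20:00.
Zara ∩ Zheng ∩ Quinn: 10:00–10:15, 11:30–11:45, 17:45–18:15.
Common window lengths: 15, 15, 30 min; longest is 30.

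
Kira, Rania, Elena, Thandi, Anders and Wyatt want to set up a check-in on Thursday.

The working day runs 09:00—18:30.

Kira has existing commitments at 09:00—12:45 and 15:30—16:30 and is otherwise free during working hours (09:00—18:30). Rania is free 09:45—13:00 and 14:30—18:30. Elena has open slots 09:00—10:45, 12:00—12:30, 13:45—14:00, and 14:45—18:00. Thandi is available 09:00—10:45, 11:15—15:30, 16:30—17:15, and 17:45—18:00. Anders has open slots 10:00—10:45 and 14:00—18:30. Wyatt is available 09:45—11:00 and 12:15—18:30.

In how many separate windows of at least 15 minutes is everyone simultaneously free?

Kira free within 09:00–18:30: 12:45–15:30, 16:30–18:30.
Kira ∩ Rania: 12:45–13:00, 14:30–15:30, 16:30–18:30.
Kira ∩ Rania ∩ Elena: 14:45–15:30, 16:30–18:00.
Kira ∩ Rania ∩ Elena ∩ Thandi: 14:45–15:30, 16:30–17:15, 17:45–18:00.
Kira ∩ Rania ∩ Elena ∩ Thandi ∩ Anders: 14:45–15:30, 16:30–17:15, 17:45–18:00.
Kira ∩ Rania ∩ Elena ∩ Thandi ∩ Anders ∩ Wyatt: 14:45–15:30, 16:30–17:15, 17:45–18:00.
Windows ≥ 15 min: 14:45–15:30, 16:30–17:15, 17:45–18:00.
That's 3 windows.

3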